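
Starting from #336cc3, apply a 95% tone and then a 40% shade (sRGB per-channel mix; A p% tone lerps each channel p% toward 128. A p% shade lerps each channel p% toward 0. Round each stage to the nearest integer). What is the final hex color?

#4a4c4f

#336cc3 is rgb(51, 108, 195).
Per channel, c → c + 0.95(128 − c):
  R: 51 + 0.95×(128−51) = 51 + 73.15 = 124.15 → 124
  G: 108 + 19 = 127 → 127
  B: 195 + 0.95×(128−195) = 195 − 63.65 = 131.35 → 131
After the tone: rgb(124, 127, 131) = #7c7f83.
Lerp each channel 40% toward 0:
  R: 124 − 49.6 = 74.4 → 74
  G: 127 + 0.4×(0−127) = 127 − 50.8 = 76.2 → 76
  B: 131 + 0.4×(0−131) = 131 − 52.4 = 78.6 → 79
rgb(74, 76, 79) = #4a4c4f.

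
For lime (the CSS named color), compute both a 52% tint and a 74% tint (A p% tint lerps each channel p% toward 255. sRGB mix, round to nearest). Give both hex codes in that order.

CSS lime is rgb(0, 255, 0).
52% tint:
  R: 0 + 0.52×(255−0) = 0 + 132.6 = 132.6 → 133
  G: 255 + 0.52×(255−255) = 255 + 0 = 255 → 255
  B: 0 + 0.52×(255−0) = 0 + 132.6 = 132.6 → 133
  → #85FF85
74% tint:
  R: 0 + 188.7 = 188.7 → 189
  G: 255 + 0.74×(255−255) = 255 + 0 = 255 → 255
  B: 0 + 188.7 = 188.7 → 189
  → #BDFFBD

#85FF85, #BDFFBD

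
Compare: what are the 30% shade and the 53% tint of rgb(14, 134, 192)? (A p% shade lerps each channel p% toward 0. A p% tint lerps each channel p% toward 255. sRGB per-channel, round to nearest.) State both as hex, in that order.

30% shade:
  R: 14 + 0.3×(0−14) = 14 − 4.2 = 9.8 → 10
  G: 134 − 40.2 = 93.8 → 94
  B: 192 − 57.6 = 134.4 → 134
  → #0a5e86
53% tint:
  R: 14 + 127.73 = 141.73 → 142
  G: 134 + 64.13 = 198.13 → 198
  B: 192 + 33.39 = 225.39 → 225
  → #8ec6e1

#0a5e86, #8ec6e1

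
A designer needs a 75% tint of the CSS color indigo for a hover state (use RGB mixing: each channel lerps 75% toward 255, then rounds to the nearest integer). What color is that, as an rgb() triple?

rgb(210, 191, 224)

CSS indigo is rgb(75, 0, 130).
Per channel, c → c + 0.75(255 − c):
  R: 75 + 135 = 210 → 210
  G: 0 + 191.25 = 191.25 → 191
  B: 130 + 0.75×(255−130) = 130 + 93.75 = 223.75 → 224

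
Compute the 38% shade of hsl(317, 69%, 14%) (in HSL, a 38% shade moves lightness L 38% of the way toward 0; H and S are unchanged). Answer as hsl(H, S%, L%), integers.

hsl(317, 69%, 9%)

L moves 38% from 14 toward 0: 14 − 5.32 = 8.68 → 9.
H and S are unchanged.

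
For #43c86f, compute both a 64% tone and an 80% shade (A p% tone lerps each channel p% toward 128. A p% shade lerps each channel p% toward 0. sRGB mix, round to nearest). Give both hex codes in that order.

#6a9a7a, #0d2816

#43c86f is rgb(67, 200, 111).
64% tone:
  R: 67 + 0.64×(128−67) = 67 + 39.04 = 106.04 → 106
  G: 200 + 0.64×(128−200) = 200 − 46.08 = 153.92 → 154
  B: 111 + 0.64×(128−111) = 111 + 10.88 = 121.88 → 122
  → #6a9a7a
80% shade:
  R: 67 − 53.6 = 13.4 → 13
  G: 200 + 0.8×(0−200) = 200 − 160 = 40 → 40
  B: 111 + 0.8×(0−111) = 111 − 88.8 = 22.2 → 22
  → #0d2816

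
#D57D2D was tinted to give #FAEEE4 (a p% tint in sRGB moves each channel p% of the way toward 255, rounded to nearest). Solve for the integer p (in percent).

#D57D2D is rgb(213, 125, 45); #FAEEE4 is rgb(250, 238, 228).
On the B channel (widest range): 228 ≈ 45 + (p/100)(255 − 45), so p ≈ 100×(228 − 45)/(255 − 45) = 18300/210 = 87.14.
p = 87 reproduces all three channels after rounding.

87%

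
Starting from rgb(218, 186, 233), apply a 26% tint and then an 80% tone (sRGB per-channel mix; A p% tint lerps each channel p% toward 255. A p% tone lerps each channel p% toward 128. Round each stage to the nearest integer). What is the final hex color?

#948f96

Per channel, c → c + 0.26(255 − c):
  R: 218 + 9.62 = 227.62 → 228
  G: 186 + 17.94 = 203.94 → 204
  B: 233 + 5.72 = 238.72 → 239
After the tint: rgb(228, 204, 239) = #e4ccef.
An 80% tone moves each channel 80% toward 128:
  R: 228 − 80 = 148 → 148
  G: 204 − 60.8 = 143.2 → 143
  B: 239 + 0.8×(128−239) = 239 − 88.8 = 150.2 → 150
rgb(148, 143, 150) = #948f96.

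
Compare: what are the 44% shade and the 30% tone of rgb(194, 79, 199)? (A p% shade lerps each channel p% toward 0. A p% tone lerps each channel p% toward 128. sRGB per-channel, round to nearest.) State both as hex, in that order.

#6D2C6F, #AE5EB2

44% shade:
  R: 194 + 0.44×(0−194) = 194 − 85.36 = 108.64 → 109
  G: 79 + 0.44×(0−79) = 79 − 34.76 = 44.24 → 44
  B: 199 − 87.56 = 111.44 → 111
  → #6D2C6F
30% tone:
  R: 194 − 19.8 = 174.2 → 174
  G: 79 + 14.7 = 93.7 → 94
  B: 199 − 21.3 = 177.7 → 178
  → #AE5EB2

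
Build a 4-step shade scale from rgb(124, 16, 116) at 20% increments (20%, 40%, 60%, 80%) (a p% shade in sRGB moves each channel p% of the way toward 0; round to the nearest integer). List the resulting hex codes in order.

20%: (124 − 24.8 = 99.2→99, 16 − 3.2 = 12.8→13, 116 − 23.2 = 92.8→93) → #630d5d
40%: (124 − 49.6 = 74.4→74, 16 − 6.4 = 9.6→10, 116 − 46.4 = 69.6→70) → #4a0a46
60%: (124 − 74.4 = 49.6→50, 16 − 9.6 = 6.4→6, 116 − 69.6 = 46.4→46) → #32062e
80%: (124 − 99.2 = 24.8→25, 16 − 12.8 = 3.2→3, 116 − 92.8 = 23.2→23) → #190317

#630d5d, #4a0a46, #32062e, #190317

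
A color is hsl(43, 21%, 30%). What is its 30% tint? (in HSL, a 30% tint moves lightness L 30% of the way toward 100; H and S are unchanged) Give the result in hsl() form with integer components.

L moves 30% from 30 toward 100: 30 + 21 = 51 → 51.
H and S are unchanged.

hsl(43, 21%, 51%)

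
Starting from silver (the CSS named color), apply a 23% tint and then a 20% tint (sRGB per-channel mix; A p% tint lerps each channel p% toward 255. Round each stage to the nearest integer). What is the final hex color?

CSS silver is rgb(192, 192, 192).
Lerp each channel 23% toward 255:
  R: 192 + 0.23×(255−192) = 192 + 14.49 = 206.49 → 206
  G: 192 + 0.23×(255−192) = 192 + 14.49 = 206.49 → 206
  B: 192 + 14.49 = 206.49 → 206
After the tint: rgb(206, 206, 206) = #cecece.
Per channel, c → c + 0.2(255 − c):
  R: 206 + 9.8 = 215.8 → 216
  G: 206 + 0.2×(255−206) = 206 + 9.8 = 215.8 → 216
  B: 206 + 9.8 = 215.8 → 216
rgb(216, 216, 216) = #d8d8d8.

#d8d8d8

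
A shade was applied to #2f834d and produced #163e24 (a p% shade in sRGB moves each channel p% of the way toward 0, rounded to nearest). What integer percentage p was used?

#2f834d is rgb(47, 131, 77); #163e24 is rgb(22, 62, 36).
On the G channel (widest range): 62 ≈ 131 + (p/100)(0 − 131), so p ≈ 100×(62 − 131)/(0 − 131) = -6900/-131 = 52.67.
p = 53 reproduces all three channels after rounding.

53%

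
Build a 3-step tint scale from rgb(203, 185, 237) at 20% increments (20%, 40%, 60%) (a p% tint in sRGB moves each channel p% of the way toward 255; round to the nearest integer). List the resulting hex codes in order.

20%: (203 + 10.4 = 213.4→213, 185 + 14 = 199→199, 237 + 3.6 = 240.6→241) → #d5c7f1
40%: (203 + 20.8 = 223.8→224, 185 + 28 = 213→213, 237 + 7.2 = 244.2→244) → #e0d5f4
60%: (203 + 31.2 = 234.2→234, 185 + 42 = 227→227, 237 + 10.8 = 247.8→248) → #eae3f8

#d5c7f1, #e0d5f4, #eae3f8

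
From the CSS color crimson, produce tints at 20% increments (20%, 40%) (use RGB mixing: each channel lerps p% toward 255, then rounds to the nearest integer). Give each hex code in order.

CSS crimson is rgb(220, 20, 60).
20%: (220 + 7 = 227→227, 20 + 47 = 67→67, 60 + 39 = 99→99) → #E34363
40%: (220 + 14 = 234→234, 20 + 94 = 114→114, 60 + 78 = 138→138) → #EA728A

#E34363, #EA728A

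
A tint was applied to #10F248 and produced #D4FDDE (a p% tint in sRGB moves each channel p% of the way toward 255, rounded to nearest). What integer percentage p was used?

82%

#10F248 is rgb(16, 242, 72); #D4FDDE is rgb(212, 253, 222).
On the R channel (widest range): 212 ≈ 16 + (p/100)(255 − 16), so p ≈ 100×(212 − 16)/(255 − 16) = 19600/239 = 82.01.
p = 82 reproduces all three channels after rounding.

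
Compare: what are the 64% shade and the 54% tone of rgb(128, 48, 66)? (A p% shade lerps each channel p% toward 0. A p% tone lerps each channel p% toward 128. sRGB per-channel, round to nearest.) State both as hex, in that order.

#2E1118, #805B63

64% shade:
  R: 128 + 0.64×(0−128) = 128 − 81.92 = 46.08 → 46
  G: 48 + 0.64×(0−48) = 48 − 30.72 = 17.28 → 17
  B: 66 − 42.24 = 23.76 → 24
  → #2E1118
54% tone:
  R: 128 + 0 = 128 → 128
  G: 48 + 0.54×(128−48) = 48 + 43.2 = 91.2 → 91
  B: 66 + 0.54×(128−66) = 66 + 33.48 = 99.48 → 99
  → #805B63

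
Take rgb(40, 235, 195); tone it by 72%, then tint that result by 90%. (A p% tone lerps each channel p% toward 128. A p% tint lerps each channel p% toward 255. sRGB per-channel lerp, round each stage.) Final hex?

Per channel, c → c + 0.72(128 − c):
  R: 40 + 0.72×(128−40) = 40 + 63.36 = 103.36 → 103
  G: 235 + 0.72×(128−235) = 235 − 77.04 = 157.96 → 158
  B: 195 + 0.72×(128−195) = 195 − 48.24 = 146.76 → 147
After the tone: rgb(103, 158, 147) = #679E93.
Lerp each channel 90% toward 255:
  R: 103 + 136.8 = 239.8 → 240
  G: 158 + 0.9×(255−158) = 158 + 87.3 = 245.3 → 245
  B: 147 + 0.9×(255−147) = 147 + 97.2 = 244.2 → 244
rgb(240, 245, 244) = #F0F5F4.

#F0F5F4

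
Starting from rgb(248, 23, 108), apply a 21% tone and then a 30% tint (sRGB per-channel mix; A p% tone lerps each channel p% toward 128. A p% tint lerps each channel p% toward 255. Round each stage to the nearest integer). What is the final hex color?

#e96c9b

Lerp each channel 21% toward 128:
  R: 248 − 25.2 = 222.8 → 223
  G: 23 + 0.21×(128−23) = 23 + 22.05 = 45.05 → 45
  B: 108 + 4.2 = 112.2 → 112
After the tone: rgb(223, 45, 112) = #df2d70.
A 30% tint moves each channel 30% toward 255:
  R: 223 + 0.3×(255−223) = 223 + 9.6 = 232.6 → 233
  G: 45 + 63 = 108 → 108
  B: 112 + 42.9 = 154.9 → 155
rgb(233, 108, 155) = #e96c9b.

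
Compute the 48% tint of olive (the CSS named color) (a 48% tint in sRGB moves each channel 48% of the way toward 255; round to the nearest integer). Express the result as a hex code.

#BDBD7A

CSS olive is rgb(128, 128, 0).
Per channel, c → c + 0.48(255 − c):
  R: 128 + 60.96 = 188.96 → 189
  G: 128 + 60.96 = 188.96 → 189
  B: 0 + 0.48×(255−0) = 0 + 122.4 = 122.4 → 122
rgb(189, 189, 122) = #BDBD7A.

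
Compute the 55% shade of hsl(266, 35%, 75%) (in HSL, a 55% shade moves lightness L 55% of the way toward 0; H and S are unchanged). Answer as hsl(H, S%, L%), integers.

L moves 55% from 75 toward 0: 75 − 41.25 = 33.75 → 34.
H and S are unchanged.

hsl(266, 35%, 34%)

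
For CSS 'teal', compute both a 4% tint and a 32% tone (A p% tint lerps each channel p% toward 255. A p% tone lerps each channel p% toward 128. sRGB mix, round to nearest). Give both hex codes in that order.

#0a8585, #298080

CSS teal is rgb(0, 128, 128).
4% tint:
  R: 0 + 0.04×(255−0) = 0 + 10.2 = 10.2 → 10
  G: 128 + 0.04×(255−128) = 128 + 5.08 = 133.08 → 133
  B: 128 + 5.08 = 133.08 → 133
  → #0a8585
32% tone:
  R: 0 + 40.96 = 40.96 → 41
  G: 128 + 0.32×(128−128) = 128 + 0 = 128 → 128
  B: 128 + 0.32×(128−128) = 128 + 0 = 128 → 128
  → #298080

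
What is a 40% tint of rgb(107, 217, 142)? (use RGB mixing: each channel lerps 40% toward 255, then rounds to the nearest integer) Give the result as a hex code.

#A6E8BB

Per channel, c → c + 0.4(255 − c):
  R: 107 + 59.2 = 166.2 → 166
  G: 217 + 0.4×(255−217) = 217 + 15.2 = 232.2 → 232
  B: 142 + 0.4×(255−142) = 142 + 45.2 = 187.2 → 187
rgb(166, 232, 187) = #A6E8BB.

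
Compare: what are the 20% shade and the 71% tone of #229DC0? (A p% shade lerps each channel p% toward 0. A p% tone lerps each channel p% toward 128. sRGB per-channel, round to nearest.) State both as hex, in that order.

#229DC0 is rgb(34, 157, 192).
20% shade:
  R: 34 + 0.2×(0−34) = 34 − 6.8 = 27.2 → 27
  G: 157 + 0.2×(0−157) = 157 − 31.4 = 125.6 → 126
  B: 192 + 0.2×(0−192) = 192 − 38.4 = 153.6 → 154
  → #1B7E9A
71% tone:
  R: 34 + 0.71×(128−34) = 34 + 66.74 = 100.74 → 101
  G: 157 − 20.59 = 136.41 → 136
  B: 192 − 45.44 = 146.56 → 147
  → #658893

#1B7E9A, #658893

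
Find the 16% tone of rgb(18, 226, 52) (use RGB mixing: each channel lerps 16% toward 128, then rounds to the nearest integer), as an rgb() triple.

rgb(36, 210, 64)

A 16% tone moves each channel 16% toward 128:
  R: 18 + 17.6 = 35.6 → 36
  G: 226 + 0.16×(128−226) = 226 − 15.68 = 210.32 → 210
  B: 52 + 0.16×(128−52) = 52 + 12.16 = 64.16 → 64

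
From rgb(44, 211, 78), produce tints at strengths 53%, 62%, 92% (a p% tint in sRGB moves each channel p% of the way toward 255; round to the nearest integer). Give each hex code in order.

#9ceaac, #afeebc, #eefbf1

53%: (44 + 111.83 = 155.83→156, 211 + 23.32 = 234.32→234, 78 + 93.81 = 171.81→172) → #9ceaac
62%: (44 + 130.82 = 174.82→175, 211 + 27.28 = 238.28→238, 78 + 109.74 = 187.74→188) → #afeebc
92%: (44 + 194.12 = 238.12→238, 211 + 40.48 = 251.48→251, 78 + 162.84 = 240.84→241) → #eefbf1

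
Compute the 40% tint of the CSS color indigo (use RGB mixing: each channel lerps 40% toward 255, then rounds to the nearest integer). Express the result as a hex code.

CSS indigo is rgb(75, 0, 130).
A 40% tint moves each channel 40% toward 255:
  R: 75 + 0.4×(255−75) = 75 + 72 = 147 → 147
  G: 0 + 0.4×(255−0) = 0 + 102 = 102 → 102
  B: 130 + 0.4×(255−130) = 130 + 50 = 180 → 180
rgb(147, 102, 180) = #9366B4.

#9366B4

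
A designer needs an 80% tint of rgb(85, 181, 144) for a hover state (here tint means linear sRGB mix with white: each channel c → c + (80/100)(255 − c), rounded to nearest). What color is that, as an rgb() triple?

Lerp each channel 80% toward 255:
  R: 85 + 0.8×(255−85) = 85 + 136 = 221 → 221
  G: 181 + 59.2 = 240.2 → 240
  B: 144 + 0.8×(255−144) = 144 + 88.8 = 232.8 → 233

rgb(221, 240, 233)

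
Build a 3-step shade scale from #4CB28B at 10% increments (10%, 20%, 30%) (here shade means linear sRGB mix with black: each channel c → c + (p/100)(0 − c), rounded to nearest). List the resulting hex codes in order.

#44A07D, #3D8E6F, #357D61

#4CB28B is rgb(76, 178, 139).
10%: (76 − 7.6 = 68.4→68, 178 − 17.8 = 160.2→160, 139 − 13.9 = 125.1→125) → #44A07D
20%: (76 − 15.2 = 60.8→61, 178 − 35.6 = 142.4→142, 139 − 27.8 = 111.2→111) → #3D8E6F
30%: (76 − 22.8 = 53.2→53, 178 − 53.4 = 124.6→125, 139 − 41.7 = 97.3→97) → #357D61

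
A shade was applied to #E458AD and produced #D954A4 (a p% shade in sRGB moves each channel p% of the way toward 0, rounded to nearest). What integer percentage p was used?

#E458AD is rgb(228, 88, 173); #D954A4 is rgb(217, 84, 164).
On the R channel (widest range): 217 ≈ 228 + (p/100)(0 − 228), so p ≈ 100×(217 − 228)/(0 − 228) = -1100/-228 = 4.82.
p = 5 reproduces all three channels after rounding.

5%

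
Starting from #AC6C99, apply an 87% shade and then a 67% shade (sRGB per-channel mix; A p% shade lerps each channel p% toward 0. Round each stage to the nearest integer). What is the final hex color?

#AC6C99 is rgb(172, 108, 153).
An 87% shade moves each channel 87% toward 0:
  R: 172 + 0.87×(0−172) = 172 − 149.64 = 22.36 → 22
  G: 108 + 0.87×(0−108) = 108 − 93.96 = 14.04 → 14
  B: 153 + 0.87×(0−153) = 153 − 133.11 = 19.89 → 20
After the shade: rgb(22, 14, 20) = #160E14.
A 67% shade moves each channel 67% toward 0:
  R: 22 − 14.74 = 7.26 → 7
  G: 14 + 0.67×(0−14) = 14 − 9.38 = 4.62 → 5
  B: 20 + 0.67×(0−20) = 20 − 13.4 = 6.6 → 7
rgb(7, 5, 7) = #070507.

#070507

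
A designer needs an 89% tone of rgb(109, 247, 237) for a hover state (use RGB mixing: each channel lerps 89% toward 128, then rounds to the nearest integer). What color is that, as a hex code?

Lerp each channel 89% toward 128:
  R: 109 + 0.89×(128−109) = 109 + 16.91 = 125.91 → 126
  G: 247 + 0.89×(128−247) = 247 − 105.91 = 141.09 → 141
  B: 237 − 97.01 = 139.99 → 140
rgb(126, 141, 140) = #7E8D8C.

#7E8D8C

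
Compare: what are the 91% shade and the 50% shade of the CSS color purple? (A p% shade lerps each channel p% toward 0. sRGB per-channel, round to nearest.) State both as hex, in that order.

CSS purple is rgb(128, 0, 128).
91% shade:
  R: 128 − 116.48 = 11.52 → 12
  G: 0 + 0.91×(0−0) = 0 + 0 = 0 → 0
  B: 128 + 0.91×(0−128) = 128 − 116.48 = 11.52 → 12
  → #0C000C
50% shade:
  R: 128 + 0.5×(0−128) = 128 − 64 = 64 → 64
  G: 0 + 0 = 0 → 0
  B: 128 − 64 = 64 → 64
  → #400040

#0C000C, #400040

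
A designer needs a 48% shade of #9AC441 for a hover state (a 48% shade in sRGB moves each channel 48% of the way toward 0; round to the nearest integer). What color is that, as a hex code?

#9AC441 is rgb(154, 196, 65).
Per channel, c → c + 0.48(0 − c):
  R: 154 − 73.92 = 80.08 → 80
  G: 196 − 94.08 = 101.92 → 102
  B: 65 − 31.2 = 33.8 → 34
rgb(80, 102, 34) = #506622.

#506622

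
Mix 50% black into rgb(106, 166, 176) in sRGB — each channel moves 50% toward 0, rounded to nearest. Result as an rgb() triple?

Per channel, c → c + 0.5(0 − c):
  R: 106 + 0.5×(0−106) = 106 − 53 = 53 → 53
  G: 166 − 83 = 83 → 83
  B: 176 + 0.5×(0−176) = 176 − 88 = 88 → 88

rgb(53, 83, 88)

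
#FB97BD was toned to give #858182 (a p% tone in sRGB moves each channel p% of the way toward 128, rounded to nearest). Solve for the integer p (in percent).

#FB97BD is rgb(251, 151, 189); #858182 is rgb(133, 129, 130).
On the R channel (widest range): 133 ≈ 251 + (p/100)(128 − 251), so p ≈ 100×(133 − 251)/(128 − 251) = -11800/-123 = 95.93.
p = 96 reproduces all three channels after rounding.

96%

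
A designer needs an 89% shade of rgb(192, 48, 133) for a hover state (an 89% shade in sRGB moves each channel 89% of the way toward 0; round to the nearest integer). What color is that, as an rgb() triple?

rgb(21, 5, 15)

Per channel, c → c + 0.89(0 − c):
  R: 192 − 170.88 = 21.12 → 21
  G: 48 − 42.72 = 5.28 → 5
  B: 133 + 0.89×(0−133) = 133 − 118.37 = 14.63 → 15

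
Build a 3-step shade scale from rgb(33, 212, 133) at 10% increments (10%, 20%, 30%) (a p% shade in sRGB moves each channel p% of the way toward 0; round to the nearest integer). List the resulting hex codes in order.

#1ebf78, #1aaa6a, #17945d

10%: (33 − 3.3 = 29.7→30, 212 − 21.2 = 190.8→191, 133 − 13.3 = 119.7→120) → #1ebf78
20%: (33 − 6.6 = 26.4→26, 212 − 42.4 = 169.6→170, 133 − 26.6 = 106.4→106) → #1aaa6a
30%: (33 − 9.9 = 23.1→23, 212 − 63.6 = 148.4→148, 133 − 39.9 = 93.1→93) → #17945d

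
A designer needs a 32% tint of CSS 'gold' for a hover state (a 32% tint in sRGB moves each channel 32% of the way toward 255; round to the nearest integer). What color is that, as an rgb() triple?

rgb(255, 228, 82)

CSS gold is rgb(255, 215, 0).
Per channel, c → c + 0.32(255 − c):
  R: 255 + 0.32×(255−255) = 255 + 0 = 255 → 255
  G: 215 + 0.32×(255−215) = 215 + 12.8 = 227.8 → 228
  B: 0 + 81.6 = 81.6 → 82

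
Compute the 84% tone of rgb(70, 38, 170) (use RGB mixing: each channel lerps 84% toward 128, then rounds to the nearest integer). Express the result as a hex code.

#777287

Per channel, c → c + 0.84(128 − c):
  R: 70 + 48.72 = 118.72 → 119
  G: 38 + 75.6 = 113.6 → 114
  B: 170 − 35.28 = 134.72 → 135
rgb(119, 114, 135) = #777287.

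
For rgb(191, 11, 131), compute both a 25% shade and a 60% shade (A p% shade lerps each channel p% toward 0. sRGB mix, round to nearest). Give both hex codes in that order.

#8f0862, #4c0434

25% shade:
  R: 191 + 0.25×(0−191) = 191 − 47.75 = 143.25 → 143
  G: 11 − 2.75 = 8.25 → 8
  B: 131 + 0.25×(0−131) = 131 − 32.75 = 98.25 → 98
  → #8f0862
60% shade:
  R: 191 − 114.6 = 76.4 → 76
  G: 11 + 0.6×(0−11) = 11 − 6.6 = 4.4 → 4
  B: 131 − 78.6 = 52.4 → 52
  → #4c0434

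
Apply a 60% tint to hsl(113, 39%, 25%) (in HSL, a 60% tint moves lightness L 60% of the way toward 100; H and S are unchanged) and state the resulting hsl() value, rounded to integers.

hsl(113, 39%, 70%)

L moves 60% from 25 toward 100: 25 + 45 = 70 → 70.
H and S are unchanged.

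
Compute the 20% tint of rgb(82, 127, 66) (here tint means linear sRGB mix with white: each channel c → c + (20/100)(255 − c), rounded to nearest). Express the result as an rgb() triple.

rgb(117, 153, 104)

Per channel, c → c + 0.2(255 − c):
  R: 82 + 0.2×(255−82) = 82 + 34.6 = 116.6 → 117
  G: 127 + 25.6 = 152.6 → 153
  B: 66 + 37.8 = 103.8 → 104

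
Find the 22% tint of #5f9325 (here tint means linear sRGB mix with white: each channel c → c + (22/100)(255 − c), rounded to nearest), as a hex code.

#5f9325 is rgb(95, 147, 37).
Per channel, c → c + 0.22(255 − c):
  R: 95 + 0.22×(255−95) = 95 + 35.2 = 130.2 → 130
  G: 147 + 0.22×(255−147) = 147 + 23.76 = 170.76 → 171
  B: 37 + 0.22×(255−37) = 37 + 47.96 = 84.96 → 85
rgb(130, 171, 85) = #82ab55.

#82ab55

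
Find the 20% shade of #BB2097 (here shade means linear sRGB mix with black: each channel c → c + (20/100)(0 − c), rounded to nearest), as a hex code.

#BB2097 is rgb(187, 32, 151).
Per channel, c → c + 0.2(0 − c):
  R: 187 − 37.4 = 149.6 → 150
  G: 32 + 0.2×(0−32) = 32 − 6.4 = 25.6 → 26
  B: 151 − 30.2 = 120.8 → 121
rgb(150, 26, 121) = #961A79.

#961A79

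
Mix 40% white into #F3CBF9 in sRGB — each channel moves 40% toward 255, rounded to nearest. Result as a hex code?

#F8E0FB

#F3CBF9 is rgb(243, 203, 249).
Per channel, c → c + 0.4(255 − c):
  R: 243 + 4.8 = 247.8 → 248
  G: 203 + 0.4×(255−203) = 203 + 20.8 = 223.8 → 224
  B: 249 + 2.4 = 251.4 → 251
rgb(248, 224, 251) = #F8E0FB.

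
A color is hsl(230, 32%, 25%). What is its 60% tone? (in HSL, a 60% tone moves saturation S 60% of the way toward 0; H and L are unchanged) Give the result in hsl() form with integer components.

hsl(230, 13%, 25%)

S moves 60% from 32 toward 0: 32 − 19.2 = 12.8 → 13.
H and L are unchanged.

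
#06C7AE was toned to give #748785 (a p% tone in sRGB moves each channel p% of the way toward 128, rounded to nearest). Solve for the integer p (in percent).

#06C7AE is rgb(6, 199, 174); #748785 is rgb(116, 135, 133).
On the R channel (widest range): 116 ≈ 6 + (p/100)(128 − 6), so p ≈ 100×(116 − 6)/(128 − 6) = 11000/122 = 90.16.
p = 90 reproduces all three channels after rounding.

90%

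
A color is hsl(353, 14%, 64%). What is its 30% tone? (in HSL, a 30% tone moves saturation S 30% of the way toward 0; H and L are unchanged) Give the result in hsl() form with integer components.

hsl(353, 10%, 64%)

S moves 30% from 14 toward 0: 14 − 4.2 = 9.8 → 10.
H and L are unchanged.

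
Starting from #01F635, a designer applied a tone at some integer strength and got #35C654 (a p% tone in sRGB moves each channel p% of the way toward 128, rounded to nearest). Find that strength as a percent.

#01F635 is rgb(1, 246, 53); #35C654 is rgb(53, 198, 84).
On the R channel (widest range): 53 ≈ 1 + (p/100)(128 − 1), so p ≈ 100×(53 − 1)/(128 − 1) = 5200/127 = 40.94.
p = 41 reproduces all three channels after rounding.

41%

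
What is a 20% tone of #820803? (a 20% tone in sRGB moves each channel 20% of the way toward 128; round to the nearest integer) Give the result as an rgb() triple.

rgb(130, 32, 28)

#820803 is rgb(130, 8, 3).
Lerp each channel 20% toward 128:
  R: 130 − 0.4 = 129.6 → 130
  G: 8 + 24 = 32 → 32
  B: 3 + 0.2×(128−3) = 3 + 25 = 28 → 28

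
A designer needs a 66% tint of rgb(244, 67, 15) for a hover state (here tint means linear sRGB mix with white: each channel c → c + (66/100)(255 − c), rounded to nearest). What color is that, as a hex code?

Lerp each channel 66% toward 255:
  R: 244 + 0.66×(255−244) = 244 + 7.26 = 251.26 → 251
  G: 67 + 124.08 = 191.08 → 191
  B: 15 + 0.66×(255−15) = 15 + 158.4 = 173.4 → 173
rgb(251, 191, 173) = #FBBFAD.

#FBBFAD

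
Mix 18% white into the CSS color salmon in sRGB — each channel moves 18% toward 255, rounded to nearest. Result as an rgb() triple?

CSS salmon is rgb(250, 128, 114).
Per channel, c → c + 0.18(255 − c):
  R: 250 + 0.18×(255−250) = 250 + 0.9 = 250.9 → 251
  G: 128 + 0.18×(255−128) = 128 + 22.86 = 150.86 → 151
  B: 114 + 0.18×(255−114) = 114 + 25.38 = 139.38 → 139

rgb(251, 151, 139)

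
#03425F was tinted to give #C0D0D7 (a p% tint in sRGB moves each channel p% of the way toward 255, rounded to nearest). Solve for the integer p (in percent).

#03425F is rgb(3, 66, 95); #C0D0D7 is rgb(192, 208, 215).
On the R channel (widest range): 192 ≈ 3 + (p/100)(255 − 3), so p ≈ 100×(192 − 3)/(255 − 3) = 18900/252 = 75.00.
p = 75 reproduces all three channels after rounding.

75%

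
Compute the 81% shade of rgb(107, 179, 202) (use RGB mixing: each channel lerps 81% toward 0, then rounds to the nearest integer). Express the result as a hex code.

An 81% shade moves each channel 81% toward 0:
  R: 107 + 0.81×(0−107) = 107 − 86.67 = 20.33 → 20
  G: 179 + 0.81×(0−179) = 179 − 144.99 = 34.01 → 34
  B: 202 − 163.62 = 38.38 → 38
rgb(20, 34, 38) = #142226.

#142226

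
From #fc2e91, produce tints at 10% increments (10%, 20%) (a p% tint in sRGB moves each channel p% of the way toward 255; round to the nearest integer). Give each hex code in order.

#fc439c, #fd58a7

#fc2e91 is rgb(252, 46, 145).
10%: (252→252, 46 + 20.9 = 66.9→67, 145 + 11 = 156→156) → #fc439c
20%: (252 + 0.6 = 252.6→253, 46 + 41.8 = 87.8→88, 145 + 22 = 167→167) → #fd58a7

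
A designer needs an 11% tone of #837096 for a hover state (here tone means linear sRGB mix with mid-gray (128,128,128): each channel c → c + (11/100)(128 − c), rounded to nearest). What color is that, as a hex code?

#837294

#837096 is rgb(131, 112, 150).
Per channel, c → c + 0.11(128 − c):
  R: 131 + 0.11×(128−131) = 131 − 0.33 = 130.67 → 131
  G: 112 + 1.76 = 113.76 → 114
  B: 150 − 2.42 = 147.58 → 148
rgb(131, 114, 148) = #837294.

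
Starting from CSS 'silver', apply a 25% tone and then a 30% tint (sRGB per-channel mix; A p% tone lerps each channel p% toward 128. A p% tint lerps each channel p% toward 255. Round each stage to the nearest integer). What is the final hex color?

CSS silver is rgb(192, 192, 192).
Lerp each channel 25% toward 128:
  R: 192 − 16 = 176 → 176
  G: 192 + 0.25×(128−192) = 192 − 16 = 176 → 176
  B: 192 + 0.25×(128−192) = 192 − 16 = 176 → 176
After the tone: rgb(176, 176, 176) = #B0B0B0.
Per channel, c → c + 0.3(255 − c):
  R: 176 + 0.3×(255−176) = 176 + 23.7 = 199.7 → 200
  G: 176 + 0.3×(255−176) = 176 + 23.7 = 199.7 → 200
  B: 176 + 23.7 = 199.7 → 200
rgb(200, 200, 200) = #C8C8C8.

#C8C8C8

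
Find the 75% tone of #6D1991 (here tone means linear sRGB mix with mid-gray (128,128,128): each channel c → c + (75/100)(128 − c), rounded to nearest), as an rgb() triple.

rgb(123, 102, 132)

#6D1991 is rgb(109, 25, 145).
Per channel, c → c + 0.75(128 − c):
  R: 109 + 14.25 = 123.25 → 123
  G: 25 + 0.75×(128−25) = 25 + 77.25 = 102.25 → 102
  B: 145 + 0.75×(128−145) = 145 − 12.75 = 132.25 → 132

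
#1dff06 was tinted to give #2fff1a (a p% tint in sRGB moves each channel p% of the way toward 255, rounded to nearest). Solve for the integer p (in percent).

#1dff06 is rgb(29, 255, 6); #2fff1a is rgb(47, 255, 26).
On the B channel (widest range): 26 ≈ 6 + (p/100)(255 − 6), so p ≈ 100×(26 − 6)/(255 − 6) = 2000/249 = 8.03.
p = 8 reproduces all three channels after rounding.

8%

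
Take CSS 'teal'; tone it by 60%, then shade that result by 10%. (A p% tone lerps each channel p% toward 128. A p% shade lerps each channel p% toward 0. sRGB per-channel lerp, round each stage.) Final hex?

CSS teal is rgb(0, 128, 128).
Lerp each channel 60% toward 128:
  R: 0 + 76.8 = 76.8 → 77
  G: 128 + 0 = 128 → 128
  B: 128 + 0.6×(128−128) = 128 + 0 = 128 → 128
After the tone: rgb(77, 128, 128) = #4d8080.
Lerp each channel 10% toward 0:
  R: 77 + 0.1×(0−77) = 77 − 7.7 = 69.3 → 69
  G: 128 − 12.8 = 115.2 → 115
  B: 128 − 12.8 = 115.2 → 115
rgb(69, 115, 115) = #457373.

#457373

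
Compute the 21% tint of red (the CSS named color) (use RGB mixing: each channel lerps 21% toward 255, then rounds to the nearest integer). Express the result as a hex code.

CSS red is rgb(255, 0, 0).
Per channel, c → c + 0.21(255 − c):
  R: 255 + 0 = 255 → 255
  G: 0 + 0.21×(255−0) = 0 + 53.55 = 53.55 → 54
  B: 0 + 0.21×(255−0) = 0 + 53.55 = 53.55 → 54
rgb(255, 54, 54) = #ff3636.

#ff3636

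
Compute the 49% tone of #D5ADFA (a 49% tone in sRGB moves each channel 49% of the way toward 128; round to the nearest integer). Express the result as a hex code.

#AB97BE

#D5ADFA is rgb(213, 173, 250).
A 49% tone moves each channel 49% toward 128:
  R: 213 + 0.49×(128−213) = 213 − 41.65 = 171.35 → 171
  G: 173 − 22.05 = 150.95 → 151
  B: 250 + 0.49×(128−250) = 250 − 59.78 = 190.22 → 190
rgb(171, 151, 190) = #AB97BE.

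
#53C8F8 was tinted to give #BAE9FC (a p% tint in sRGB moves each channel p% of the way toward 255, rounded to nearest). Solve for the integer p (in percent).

#53C8F8 is rgb(83, 200, 248); #BAE9FC is rgb(186, 233, 252).
On the R channel (widest range): 186 ≈ 83 + (p/100)(255 − 83), so p ≈ 100×(186 − 83)/(255 − 83) = 10300/172 = 59.88.
p = 60 reproduces all three channels after rounding.

60%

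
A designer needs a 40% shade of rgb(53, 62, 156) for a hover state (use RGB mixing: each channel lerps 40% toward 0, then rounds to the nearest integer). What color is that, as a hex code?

#20255e

Lerp each channel 40% toward 0:
  R: 53 − 21.2 = 31.8 → 32
  G: 62 − 24.8 = 37.2 → 37
  B: 156 + 0.4×(0−156) = 156 − 62.4 = 93.6 → 94
rgb(32, 37, 94) = #20255e.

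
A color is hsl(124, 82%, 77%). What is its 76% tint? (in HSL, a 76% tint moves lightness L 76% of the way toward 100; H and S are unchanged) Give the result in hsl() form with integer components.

L moves 76% from 77 toward 100: 77 + 17.48 = 94.48 → 94.
H and S are unchanged.

hsl(124, 82%, 94%)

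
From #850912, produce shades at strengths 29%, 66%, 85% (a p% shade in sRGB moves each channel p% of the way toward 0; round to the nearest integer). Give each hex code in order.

#5E060D, #2D0306, #140103

#850912 is rgb(133, 9, 18).
29%: (133 − 38.57 = 94.43→94, 9 − 2.61 = 6.39→6, 18 − 5.22 = 12.78→13) → #5E060D
66%: (133 − 87.78 = 45.22→45, 9 − 5.94 = 3.06→3, 18 − 11.88 = 6.12→6) → #2D0306
85%: (133 − 113.05 = 19.95→20, 9 − 7.65 = 1.35→1, 18 − 15.3 = 2.7→3) → #140103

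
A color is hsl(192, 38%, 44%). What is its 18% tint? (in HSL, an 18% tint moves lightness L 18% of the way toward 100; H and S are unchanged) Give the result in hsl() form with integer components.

L moves 18% from 44 toward 100: 44 + 10.08 = 54.08 → 54.
H and S are unchanged.

hsl(192, 38%, 54%)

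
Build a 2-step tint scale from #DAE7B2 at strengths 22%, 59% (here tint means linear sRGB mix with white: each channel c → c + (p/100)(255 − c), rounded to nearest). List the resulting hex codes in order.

#DAE7B2 is rgb(218, 231, 178).
22%: (218 + 8.14 = 226.14→226, 231 + 5.28 = 236.28→236, 178 + 16.94 = 194.94→195) → #E2ECC3
59%: (218 + 21.83 = 239.83→240, 231 + 14.16 = 245.16→245, 178 + 45.43 = 223.43→223) → #F0F5DF

#E2ECC3, #F0F5DF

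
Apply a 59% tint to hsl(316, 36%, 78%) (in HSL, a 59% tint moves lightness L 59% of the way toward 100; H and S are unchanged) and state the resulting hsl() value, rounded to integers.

L moves 59% from 78 toward 100: 78 + 12.98 = 90.98 → 91.
H and S are unchanged.

hsl(316, 36%, 91%)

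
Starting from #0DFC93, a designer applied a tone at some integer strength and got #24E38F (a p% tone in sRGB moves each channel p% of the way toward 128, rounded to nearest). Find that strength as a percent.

20%

#0DFC93 is rgb(13, 252, 147); #24E38F is rgb(36, 227, 143).
On the G channel (widest range): 227 ≈ 252 + (p/100)(128 − 252), so p ≈ 100×(227 − 252)/(128 − 252) = -2500/-124 = 20.16.
p = 20 reproduces all three channels after rounding.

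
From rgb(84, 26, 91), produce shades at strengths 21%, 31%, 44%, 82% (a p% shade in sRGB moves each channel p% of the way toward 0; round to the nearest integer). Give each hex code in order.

21%: (84 − 17.64 = 66.36→66, 26 − 5.46 = 20.54→21, 91 − 19.11 = 71.89→72) → #421548
31%: (84 − 26.04 = 57.96→58, 26 − 8.06 = 17.94→18, 91 − 28.21 = 62.79→63) → #3a123f
44%: (84 − 36.96 = 47.04→47, 26 − 11.44 = 14.56→15, 91 − 40.04 = 50.96→51) → #2f0f33
82%: (84 − 68.88 = 15.12→15, 26 − 21.32 = 4.68→5, 91 − 74.62 = 16.38→16) → #0f0510

#421548, #3a123f, #2f0f33, #0f0510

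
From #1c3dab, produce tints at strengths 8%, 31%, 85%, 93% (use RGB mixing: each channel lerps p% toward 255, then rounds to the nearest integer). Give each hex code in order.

#1c3dab is rgb(28, 61, 171).
8%: (28 + 18.16 = 46.16→46, 61 + 15.52 = 76.52→77, 171 + 6.72 = 177.72→178) → #2e4db2
31%: (28 + 70.37 = 98.37→98, 61 + 60.14 = 121.14→121, 171 + 26.04 = 197.04→197) → #6279c5
85%: (28 + 192.95 = 220.95→221, 61 + 164.9 = 225.9→226, 171 + 71.4 = 242.4→242) → #dde2f2
93%: (28 + 211.11 = 239.11→239, 61 + 180.42 = 241.42→241, 171 + 78.12 = 249.12→249) → #eff1f9

#2e4db2, #6279c5, #dde2f2, #eff1f9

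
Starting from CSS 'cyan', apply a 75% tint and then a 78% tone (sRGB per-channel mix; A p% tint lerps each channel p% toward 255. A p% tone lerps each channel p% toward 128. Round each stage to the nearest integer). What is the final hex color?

#8E9C9C

CSS cyan is rgb(0, 255, 255).
Per channel, c → c + 0.75(255 − c):
  R: 0 + 191.25 = 191.25 → 191
  G: 255 + 0.75×(255−255) = 255 + 0 = 255 → 255
  B: 255 + 0 = 255 → 255
After the tint: rgb(191, 255, 255) = #BFFFFF.
A 78% tone moves each channel 78% toward 128:
  R: 191 + 0.78×(128−191) = 191 − 49.14 = 141.86 → 142
  G: 255 − 99.06 = 155.94 → 156
  B: 255 − 99.06 = 155.94 → 156
rgb(142, 156, 156) = #8E9C9C.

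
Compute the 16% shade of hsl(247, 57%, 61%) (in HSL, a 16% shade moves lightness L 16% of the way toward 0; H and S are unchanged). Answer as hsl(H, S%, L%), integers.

hsl(247, 57%, 51%)

L moves 16% from 61 toward 0: 61 − 9.76 = 51.24 → 51.
H and S are unchanged.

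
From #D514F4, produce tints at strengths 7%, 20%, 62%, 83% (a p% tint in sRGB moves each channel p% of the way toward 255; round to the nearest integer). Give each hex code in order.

#D824F5, #DD43F6, #EFA6FB, #F8D7FD

#D514F4 is rgb(213, 20, 244).
7%: (213 + 2.94 = 215.94→216, 20 + 16.45 = 36.45→36, 244 + 0.77 = 244.77→245) → #D824F5
20%: (213 + 8.4 = 221.4→221, 20 + 47 = 67→67, 244 + 2.2 = 246.2→246) → #DD43F6
62%: (213 + 26.04 = 239.04→239, 20 + 145.7 = 165.7→166, 244 + 6.82 = 250.82→251) → #EFA6FB
83%: (213 + 34.86 = 247.86→248, 20 + 195.05 = 215.05→215, 244 + 9.13 = 253.13→253) → #F8D7FD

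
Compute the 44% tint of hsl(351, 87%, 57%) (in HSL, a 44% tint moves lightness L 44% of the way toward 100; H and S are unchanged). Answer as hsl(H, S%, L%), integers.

hsl(351, 87%, 76%)

L moves 44% from 57 toward 100: 57 + 18.92 = 75.92 → 76.
H and S are unchanged.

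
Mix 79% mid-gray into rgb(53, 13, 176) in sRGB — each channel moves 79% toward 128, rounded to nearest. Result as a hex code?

Lerp each channel 79% toward 128:
  R: 53 + 0.79×(128−53) = 53 + 59.25 = 112.25 → 112
  G: 13 + 0.79×(128−13) = 13 + 90.85 = 103.85 → 104
  B: 176 + 0.79×(128−176) = 176 − 37.92 = 138.08 → 138
rgb(112, 104, 138) = #70688a.

#70688a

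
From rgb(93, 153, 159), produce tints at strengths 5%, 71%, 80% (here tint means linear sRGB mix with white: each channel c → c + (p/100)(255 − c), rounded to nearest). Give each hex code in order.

5%: (93 + 8.1 = 101.1→101, 153 + 5.1 = 158.1→158, 159 + 4.8 = 163.8→164) → #659EA4
71%: (93 + 115.02 = 208.02→208, 153 + 72.42 = 225.42→225, 159 + 68.16 = 227.16→227) → #D0E1E3
80%: (93 + 129.6 = 222.6→223, 153 + 81.6 = 234.6→235, 159 + 76.8 = 235.8→236) → #DFEBEC

#659EA4, #D0E1E3, #DFEBEC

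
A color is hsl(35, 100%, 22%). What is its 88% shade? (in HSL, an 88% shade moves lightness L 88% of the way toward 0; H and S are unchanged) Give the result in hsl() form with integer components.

L moves 88% from 22 toward 0: 22 − 19.36 = 2.64 → 3.
H and S are unchanged.

hsl(35, 100%, 3%)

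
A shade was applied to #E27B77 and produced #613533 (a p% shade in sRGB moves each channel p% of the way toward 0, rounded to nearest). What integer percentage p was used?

57%

#E27B77 is rgb(226, 123, 119); #613533 is rgb(97, 53, 51).
On the R channel (widest range): 97 ≈ 226 + (p/100)(0 − 226), so p ≈ 100×(97 − 226)/(0 − 226) = -12900/-226 = 57.08.
p = 57 reproduces all three channels after rounding.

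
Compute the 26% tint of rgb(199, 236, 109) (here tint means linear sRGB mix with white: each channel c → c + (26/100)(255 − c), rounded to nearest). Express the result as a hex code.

#D6F193

Lerp each channel 26% toward 255:
  R: 199 + 14.56 = 213.56 → 214
  G: 236 + 0.26×(255−236) = 236 + 4.94 = 240.94 → 241
  B: 109 + 0.26×(255−109) = 109 + 37.96 = 146.96 → 147
rgb(214, 241, 147) = #D6F193.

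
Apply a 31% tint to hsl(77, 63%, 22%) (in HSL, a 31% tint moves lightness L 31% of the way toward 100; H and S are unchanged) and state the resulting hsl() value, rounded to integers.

hsl(77, 63%, 46%)

L moves 31% from 22 toward 100: 22 + 24.18 = 46.18 → 46.
H and S are unchanged.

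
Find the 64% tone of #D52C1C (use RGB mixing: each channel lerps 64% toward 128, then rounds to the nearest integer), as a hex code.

#D52C1C is rgb(213, 44, 28).
Per channel, c → c + 0.64(128 − c):
  R: 213 + 0.64×(128−213) = 213 − 54.4 = 158.6 → 159
  G: 44 + 53.76 = 97.76 → 98
  B: 28 + 0.64×(128−28) = 28 + 64 = 92 → 92
rgb(159, 98, 92) = #9F625C.

#9F625C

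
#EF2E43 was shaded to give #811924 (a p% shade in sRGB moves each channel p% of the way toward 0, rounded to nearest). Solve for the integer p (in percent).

#EF2E43 is rgb(239, 46, 67); #811924 is rgb(129, 25, 36).
On the R channel (widest range): 129 ≈ 239 + (p/100)(0 − 239), so p ≈ 100×(129 − 239)/(0 − 239) = -11000/-239 = 46.03.
p = 46 reproduces all three channels after rounding.

46%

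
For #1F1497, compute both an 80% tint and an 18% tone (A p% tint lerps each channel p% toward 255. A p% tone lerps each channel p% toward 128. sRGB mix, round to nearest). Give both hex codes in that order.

#1F1497 is rgb(31, 20, 151).
80% tint:
  R: 31 + 0.8×(255−31) = 31 + 179.2 = 210.2 → 210
  G: 20 + 188 = 208 → 208
  B: 151 + 0.8×(255−151) = 151 + 83.2 = 234.2 → 234
  → #D2D0EA
18% tone:
  R: 31 + 0.18×(128−31) = 31 + 17.46 = 48.46 → 48
  G: 20 + 0.18×(128−20) = 20 + 19.44 = 39.44 → 39
  B: 151 + 0.18×(128−151) = 151 − 4.14 = 146.86 → 147
  → #302793

#D2D0EA, #302793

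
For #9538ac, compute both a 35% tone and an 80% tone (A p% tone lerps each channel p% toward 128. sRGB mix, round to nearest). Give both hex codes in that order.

#9538ac is rgb(149, 56, 172).
35% tone:
  R: 149 + 0.35×(128−149) = 149 − 7.35 = 141.65 → 142
  G: 56 + 0.35×(128−56) = 56 + 25.2 = 81.2 → 81
  B: 172 + 0.35×(128−172) = 172 − 15.4 = 156.6 → 157
  → #8e519d
80% tone:
  R: 149 + 0.8×(128−149) = 149 − 16.8 = 132.2 → 132
  G: 56 + 57.6 = 113.6 → 114
  B: 172 − 35.2 = 136.8 → 137
  → #847289

#8e519d, #847289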